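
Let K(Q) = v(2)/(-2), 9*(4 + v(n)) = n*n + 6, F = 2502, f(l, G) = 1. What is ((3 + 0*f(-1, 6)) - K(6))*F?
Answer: 3892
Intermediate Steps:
v(n) = -10/3 + n²/9 (v(n) = -4 + (n*n + 6)/9 = -4 + (n² + 6)/9 = -4 + (6 + n²)/9 = -4 + (⅔ + n²/9) = -10/3 + n²/9)
K(Q) = 13/9 (K(Q) = (-10/3 + (⅑)*2²)/(-2) = (-10/3 + (⅑)*4)*(-½) = (-10/3 + 4/9)*(-½) = -26/9*(-½) = 13/9)
((3 + 0*f(-1, 6)) - K(6))*F = ((3 + 0*1) - 1*13/9)*2502 = ((3 + 0) - 13/9)*2502 = (3 - 13/9)*2502 = (14/9)*2502 = 3892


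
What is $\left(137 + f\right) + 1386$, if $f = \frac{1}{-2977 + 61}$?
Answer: $\frac{4441067}{2916} \approx 1523.0$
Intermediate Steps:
$f = - \frac{1}{2916}$ ($f = \frac{1}{-2916} = - \frac{1}{2916} \approx -0.00034294$)
$\left(137 + f\right) + 1386 = \left(137 - \frac{1}{2916}\right) + 1386 = \frac{399491}{2916} + 1386 = \frac{4441067}{2916}$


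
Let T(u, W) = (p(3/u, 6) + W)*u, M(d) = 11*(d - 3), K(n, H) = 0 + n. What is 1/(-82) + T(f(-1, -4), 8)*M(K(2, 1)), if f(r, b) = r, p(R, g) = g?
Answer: 12627/82 ≈ 153.99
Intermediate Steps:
K(n, H) = n
M(d) = -33 + 11*d (M(d) = 11*(-3 + d) = -33 + 11*d)
T(u, W) = u*(6 + W) (T(u, W) = (6 + W)*u = u*(6 + W))
1/(-82) + T(f(-1, -4), 8)*M(K(2, 1)) = 1/(-82) + (-(6 + 8))*(-33 + 11*2) = -1/82 + (-1*14)*(-33 + 22) = -1/82 - 14*(-11) = -1/82 + 154 = 12627/82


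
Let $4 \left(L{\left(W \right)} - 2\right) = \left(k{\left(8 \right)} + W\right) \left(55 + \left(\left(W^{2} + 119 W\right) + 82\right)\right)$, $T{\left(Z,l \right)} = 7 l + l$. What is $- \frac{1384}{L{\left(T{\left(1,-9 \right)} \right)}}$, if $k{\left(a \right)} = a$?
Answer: $- \frac{692}{25977} \approx -0.026639$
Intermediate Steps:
$T{\left(Z,l \right)} = 8 l$
$L{\left(W \right)} = 2 + \frac{\left(8 + W\right) \left(137 + W^{2} + 119 W\right)}{4}$ ($L{\left(W \right)} = 2 + \frac{\left(8 + W\right) \left(55 + \left(\left(W^{2} + 119 W\right) + 82\right)\right)}{4} = 2 + \frac{\left(8 + W\right) \left(55 + \left(82 + W^{2} + 119 W\right)\right)}{4} = 2 + \frac{\left(8 + W\right) \left(137 + W^{2} + 119 W\right)}{4}$)
$- \frac{1384}{L{\left(T{\left(1,-9 \right)} \right)}} = - \frac{1384}{276 + \frac{\left(8 \left(-9\right)\right)^{3}}{4} + \frac{127 \left(8 \left(-9\right)\right)^{2}}{4} + \frac{1089 \cdot 8 \left(-9\right)}{4}} = - \frac{1384}{276 + \frac{\left(-72\right)^{3}}{4} + \frac{127 \left(-72\right)^{2}}{4} + \frac{1089}{4} \left(-72\right)} = - \frac{1384}{276 + \frac{1}{4} \left(-373248\right) + \frac{127}{4} \cdot 5184 - 19602} = - \frac{1384}{276 - 93312 + 164592 - 19602} = - \frac{1384}{51954} = \left(-1384\right) \frac{1}{51954} = - \frac{692}{25977}$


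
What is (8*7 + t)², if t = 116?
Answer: 29584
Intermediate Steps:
(8*7 + t)² = (8*7 + 116)² = (56 + 116)² = 172² = 29584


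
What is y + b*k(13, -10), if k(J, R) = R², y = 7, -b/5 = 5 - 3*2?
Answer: 507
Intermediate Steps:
b = 5 (b = -5*(5 - 3*2) = -5*(5 - 6) = -5*(-1) = 5)
y + b*k(13, -10) = 7 + 5*(-10)² = 7 + 5*100 = 7 + 500 = 507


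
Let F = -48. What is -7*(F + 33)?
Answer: 105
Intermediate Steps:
-7*(F + 33) = -7*(-48 + 33) = -7*(-15) = 105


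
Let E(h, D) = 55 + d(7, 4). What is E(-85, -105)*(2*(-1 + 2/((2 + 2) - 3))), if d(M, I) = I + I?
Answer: 126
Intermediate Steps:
d(M, I) = 2*I
E(h, D) = 63 (E(h, D) = 55 + 2*4 = 55 + 8 = 63)
E(-85, -105)*(2*(-1 + 2/((2 + 2) - 3))) = 63*(2*(-1 + 2/((2 + 2) - 3))) = 63*(2*(-1 + 2/(4 - 3))) = 63*(2*(-1 + 2/1)) = 63*(2*(-1 + 2*1)) = 63*(2*(-1 + 2)) = 63*(2*1) = 63*2 = 126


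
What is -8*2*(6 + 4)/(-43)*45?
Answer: 7200/43 ≈ 167.44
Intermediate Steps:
-8*2*(6 + 4)/(-43)*45 = -8*2*10*(-1)/43*45 = -160*(-1)/43*45 = -8*(-20/43)*45 = (160/43)*45 = 7200/43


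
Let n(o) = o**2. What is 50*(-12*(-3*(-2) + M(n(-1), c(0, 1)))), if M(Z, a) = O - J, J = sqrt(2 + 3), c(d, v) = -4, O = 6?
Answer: -7200 + 600*sqrt(5) ≈ -5858.4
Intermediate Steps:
J = sqrt(5) ≈ 2.2361
M(Z, a) = 6 - sqrt(5)
50*(-12*(-3*(-2) + M(n(-1), c(0, 1)))) = 50*(-12*(-3*(-2) + (6 - sqrt(5)))) = 50*(-12*(6 + (6 - sqrt(5)))) = 50*(-12*(12 - sqrt(5))) = 50*(-144 + 12*sqrt(5)) = -7200 + 600*sqrt(5)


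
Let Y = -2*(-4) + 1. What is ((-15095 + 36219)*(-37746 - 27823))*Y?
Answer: -12465716004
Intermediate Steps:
Y = 9 (Y = 8 + 1 = 9)
((-15095 + 36219)*(-37746 - 27823))*Y = ((-15095 + 36219)*(-37746 - 27823))*9 = (21124*(-65569))*9 = -1385079556*9 = -12465716004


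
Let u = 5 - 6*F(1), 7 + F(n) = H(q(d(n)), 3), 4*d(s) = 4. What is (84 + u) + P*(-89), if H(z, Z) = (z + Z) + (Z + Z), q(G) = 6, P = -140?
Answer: 12501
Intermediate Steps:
d(s) = 1 (d(s) = (1/4)*4 = 1)
H(z, Z) = z + 3*Z (H(z, Z) = (Z + z) + 2*Z = z + 3*Z)
F(n) = 8 (F(n) = -7 + (6 + 3*3) = -7 + (6 + 9) = -7 + 15 = 8)
u = -43 (u = 5 - 6*8 = 5 - 48 = -43)
(84 + u) + P*(-89) = (84 - 43) - 140*(-89) = 41 + 12460 = 12501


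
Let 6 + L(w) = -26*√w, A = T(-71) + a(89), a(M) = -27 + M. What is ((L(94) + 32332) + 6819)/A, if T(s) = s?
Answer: -39145/9 + 26*√94/9 ≈ -4321.4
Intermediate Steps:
A = -9 (A = -71 + (-27 + 89) = -71 + 62 = -9)
L(w) = -6 - 26*√w
((L(94) + 32332) + 6819)/A = (((-6 - 26*√94) + 32332) + 6819)/(-9) = ((32326 - 26*√94) + 6819)*(-⅑) = (39145 - 26*√94)*(-⅑) = -39145/9 + 26*√94/9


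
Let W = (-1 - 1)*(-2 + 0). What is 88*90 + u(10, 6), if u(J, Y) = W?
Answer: 7924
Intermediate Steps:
W = 4 (W = -2*(-2) = 4)
u(J, Y) = 4
88*90 + u(10, 6) = 88*90 + 4 = 7920 + 4 = 7924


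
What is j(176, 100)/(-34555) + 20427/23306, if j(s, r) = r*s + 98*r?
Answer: 13454117/161067766 ≈ 0.083531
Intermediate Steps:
j(s, r) = 98*r + r*s
j(176, 100)/(-34555) + 20427/23306 = (100*(98 + 176))/(-34555) + 20427/23306 = (100*274)*(-1/34555) + 20427*(1/23306) = 27400*(-1/34555) + 20427/23306 = -5480/6911 + 20427/23306 = 13454117/161067766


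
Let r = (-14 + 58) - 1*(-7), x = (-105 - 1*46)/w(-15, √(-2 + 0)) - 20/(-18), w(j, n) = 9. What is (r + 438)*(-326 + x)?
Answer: -167075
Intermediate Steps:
x = -47/3 (x = (-105 - 1*46)/9 - 20/(-18) = (-105 - 46)*(⅑) - 20*(-1/18) = -151*⅑ + 10/9 = -151/9 + 10/9 = -47/3 ≈ -15.667)
r = 51 (r = 44 + 7 = 51)
(r + 438)*(-326 + x) = (51 + 438)*(-326 - 47/3) = 489*(-1025/3) = -167075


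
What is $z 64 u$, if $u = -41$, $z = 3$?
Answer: $-7872$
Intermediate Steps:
$z 64 u = 3 \cdot 64 \left(-41\right) = 192 \left(-41\right) = -7872$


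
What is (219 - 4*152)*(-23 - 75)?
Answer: 38122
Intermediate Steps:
(219 - 4*152)*(-23 - 75) = (219 - 608)*(-98) = -389*(-98) = 38122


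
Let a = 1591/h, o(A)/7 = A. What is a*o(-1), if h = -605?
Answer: 11137/605 ≈ 18.408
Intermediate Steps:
o(A) = 7*A
a = -1591/605 (a = 1591/(-605) = 1591*(-1/605) = -1591/605 ≈ -2.6298)
a*o(-1) = -11137*(-1)/605 = -1591/605*(-7) = 11137/605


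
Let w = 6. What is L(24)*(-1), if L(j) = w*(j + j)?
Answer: -288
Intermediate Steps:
L(j) = 12*j (L(j) = 6*(j + j) = 6*(2*j) = 12*j)
L(24)*(-1) = (12*24)*(-1) = 288*(-1) = -288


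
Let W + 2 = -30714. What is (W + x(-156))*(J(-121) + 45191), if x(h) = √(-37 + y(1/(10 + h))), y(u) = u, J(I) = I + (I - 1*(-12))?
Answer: -1381022076 + 44961*I*√788838/146 ≈ -1.381e+9 + 2.7351e+5*I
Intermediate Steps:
J(I) = 12 + 2*I (J(I) = I + (I + 12) = I + (12 + I) = 12 + 2*I)
W = -30716 (W = -2 - 30714 = -30716)
x(h) = √(-37 + 1/(10 + h))
(W + x(-156))*(J(-121) + 45191) = (-30716 + √((-369 - 37*(-156))/(10 - 156)))*((12 + 2*(-121)) + 45191) = (-30716 + √((-369 + 5772)/(-146)))*((12 - 242) + 45191) = (-30716 + √(-1/146*5403))*(-230 + 45191) = (-30716 + √(-5403/146))*44961 = (-30716 + I*√788838/146)*44961 = -1381022076 + 44961*I*√788838/146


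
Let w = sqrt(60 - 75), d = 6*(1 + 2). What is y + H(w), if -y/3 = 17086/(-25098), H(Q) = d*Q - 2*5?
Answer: -33287/4183 + 18*I*sqrt(15) ≈ -7.9577 + 69.714*I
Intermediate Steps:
d = 18 (d = 6*3 = 18)
w = I*sqrt(15) (w = sqrt(-15) = I*sqrt(15) ≈ 3.873*I)
H(Q) = -10 + 18*Q (H(Q) = 18*Q - 2*5 = 18*Q - 10 = -10 + 18*Q)
y = 8543/4183 (y = -51258/(-25098) = -51258*(-1)/25098 = -3*(-8543/12549) = 8543/4183 ≈ 2.0423)
y + H(w) = 8543/4183 + (-10 + 18*(I*sqrt(15))) = 8543/4183 + (-10 + 18*I*sqrt(15)) = -33287/4183 + 18*I*sqrt(15)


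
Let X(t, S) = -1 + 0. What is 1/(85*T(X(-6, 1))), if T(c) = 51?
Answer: 1/4335 ≈ 0.00023068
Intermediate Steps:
X(t, S) = -1
1/(85*T(X(-6, 1))) = 1/(85*51) = 1/4335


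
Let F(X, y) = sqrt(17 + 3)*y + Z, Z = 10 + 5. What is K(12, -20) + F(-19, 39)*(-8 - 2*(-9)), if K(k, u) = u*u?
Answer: 550 + 780*sqrt(5) ≈ 2294.1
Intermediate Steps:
Z = 15
F(X, y) = 15 + 2*y*sqrt(5) (F(X, y) = sqrt(17 + 3)*y + 15 = sqrt(20)*y + 15 = (2*sqrt(5))*y + 15 = 2*y*sqrt(5) + 15 = 15 + 2*y*sqrt(5))
K(k, u) = u**2
K(12, -20) + F(-19, 39)*(-8 - 2*(-9)) = (-20)**2 + (15 + 2*39*sqrt(5))*(-8 - 2*(-9)) = 400 + (15 + 78*sqrt(5))*(-8 + 18) = 400 + (15 + 78*sqrt(5))*10 = 400 + (150 + 780*sqrt(5)) = 550 + 780*sqrt(5)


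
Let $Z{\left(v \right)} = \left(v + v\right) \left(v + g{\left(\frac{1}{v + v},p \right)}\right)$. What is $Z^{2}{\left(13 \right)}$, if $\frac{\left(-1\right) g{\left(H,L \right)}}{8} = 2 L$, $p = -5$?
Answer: $5846724$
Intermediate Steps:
$g{\left(H,L \right)} = - 16 L$ ($g{\left(H,L \right)} = - 8 \cdot 2 L = - 16 L$)
$Z{\left(v \right)} = 2 v \left(80 + v\right)$ ($Z{\left(v \right)} = \left(v + v\right) \left(v - -80\right) = 2 v \left(v + 80\right) = 2 v \left(80 + v\right)$)
$Z^{2}{\left(13 \right)} = \left(2 \cdot 13 \left(80 + 13\right)\right)^{2} = \left(2 \cdot 13 \cdot 93\right)^{2} = 2418^{2} = 5846724$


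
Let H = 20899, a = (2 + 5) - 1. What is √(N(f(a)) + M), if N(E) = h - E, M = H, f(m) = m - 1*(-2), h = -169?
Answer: √20722 ≈ 143.95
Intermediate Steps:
a = 6 (a = 7 - 1 = 6)
f(m) = 2 + m (f(m) = m + 2 = 2 + m)
M = 20899
N(E) = -169 - E
√(N(f(a)) + M) = √((-169 - (2 + 6)) + 20899) = √((-169 - 1*8) + 20899) = √((-169 - 8) + 20899) = √(-177 + 20899) = √20722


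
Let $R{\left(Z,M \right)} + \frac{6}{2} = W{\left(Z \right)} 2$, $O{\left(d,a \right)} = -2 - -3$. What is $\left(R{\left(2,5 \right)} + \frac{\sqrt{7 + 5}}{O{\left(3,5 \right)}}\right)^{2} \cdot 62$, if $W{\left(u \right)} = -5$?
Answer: $11222 - 3224 \sqrt{3} \approx 5637.9$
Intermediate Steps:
$O{\left(d,a \right)} = 1$ ($O{\left(d,a \right)} = -2 + 3 = 1$)
$R{\left(Z,M \right)} = -13$ ($R{\left(Z,M \right)} = -3 - 10 = -13$)
$\left(R{\left(2,5 \right)} + \frac{\sqrt{7 + 5}}{O{\left(3,5 \right)}}\right)^{2} \cdot 62 = \left(-13 + \frac{\sqrt{7 + 5}}{1}\right)^{2} \cdot 62 = \left(-13 + \sqrt{12} \cdot 1\right)^{2} \cdot 62 = \left(-13 + 2 \sqrt{3} \cdot 1\right)^{2} \cdot 62 = \left(-13 + 2 \sqrt{3}\right)^{2} \cdot 62 = 62 \left(-13 + 2 \sqrt{3}\right)^{2}$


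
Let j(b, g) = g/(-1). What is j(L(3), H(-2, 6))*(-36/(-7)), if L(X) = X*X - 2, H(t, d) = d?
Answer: -216/7 ≈ -30.857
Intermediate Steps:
L(X) = -2 + X**2 (L(X) = X**2 - 2 = -2 + X**2)
j(b, g) = -g (j(b, g) = g*(-1) = -g)
j(L(3), H(-2, 6))*(-36/(-7)) = (-1*6)*(-36/(-7)) = -(-216)*(-1)/7 = -6*36/7 = -216/7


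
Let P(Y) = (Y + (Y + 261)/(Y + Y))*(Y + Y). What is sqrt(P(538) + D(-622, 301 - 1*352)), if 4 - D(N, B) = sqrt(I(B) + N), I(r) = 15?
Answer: sqrt(579691 - I*sqrt(607)) ≈ 761.37 - 0.016*I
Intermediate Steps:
P(Y) = 2*Y*(Y + (261 + Y)/(2*Y)) (P(Y) = (Y + (261 + Y)/((2*Y)))*(2*Y) = (Y + (261 + Y)*(1/(2*Y)))*(2*Y) = (Y + (261 + Y)/(2*Y))*(2*Y) = 2*Y*(Y + (261 + Y)/(2*Y)))
D(N, B) = 4 - sqrt(15 + N)
sqrt(P(538) + D(-622, 301 - 1*352)) = sqrt((261 + 538 + 2*538**2) + (4 - sqrt(15 - 622))) = sqrt((261 + 538 + 2*289444) + (4 - sqrt(-607))) = sqrt((261 + 538 + 578888) + (4 - I*sqrt(607))) = sqrt(579687 + (4 - I*sqrt(607))) = sqrt(579691 - I*sqrt(607))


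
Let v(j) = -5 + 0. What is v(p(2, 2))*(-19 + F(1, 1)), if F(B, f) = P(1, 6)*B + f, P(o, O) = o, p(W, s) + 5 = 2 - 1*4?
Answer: 85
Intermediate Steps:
p(W, s) = -7 (p(W, s) = -5 + (2 - 1*4) = -5 + (2 - 4) = -5 - 2 = -7)
v(j) = -5
F(B, f) = B + f (F(B, f) = 1*B + f = B + f)
v(p(2, 2))*(-19 + F(1, 1)) = -5*(-19 + (1 + 1)) = -5*(-19 + 2) = -5*(-17) = 85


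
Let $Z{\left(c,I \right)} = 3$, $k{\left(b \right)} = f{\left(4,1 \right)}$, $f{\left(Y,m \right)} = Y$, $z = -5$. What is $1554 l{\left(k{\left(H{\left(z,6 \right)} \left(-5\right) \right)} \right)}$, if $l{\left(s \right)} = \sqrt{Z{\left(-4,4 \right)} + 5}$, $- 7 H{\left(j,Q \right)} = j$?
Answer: $3108 \sqrt{2} \approx 4395.4$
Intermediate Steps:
$H{\left(j,Q \right)} = - \frac{j}{7}$
$k{\left(b \right)} = 4$
$l{\left(s \right)} = 2 \sqrt{2}$ ($l{\left(s \right)} = \sqrt{3 + 5} = \sqrt{8} = 2 \sqrt{2}$)
$1554 l{\left(k{\left(H{\left(z,6 \right)} \left(-5\right) \right)} \right)} = 1554 \cdot 2 \sqrt{2} = 3108 \sqrt{2}$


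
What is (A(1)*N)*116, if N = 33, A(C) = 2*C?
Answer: 7656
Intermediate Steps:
(A(1)*N)*116 = ((2*1)*33)*116 = (2*33)*116 = 66*116 = 7656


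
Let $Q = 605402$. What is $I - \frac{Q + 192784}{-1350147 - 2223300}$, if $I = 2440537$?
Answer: $\frac{2907043473075}{1191149} \approx 2.4405 \cdot 10^{6}$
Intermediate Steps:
$I - \frac{Q + 192784}{-1350147 - 2223300} = 2440537 - \frac{605402 + 192784}{-1350147 - 2223300} = 2440537 - \frac{798186}{-3573447} = 2440537 - 798186 \left(- \frac{1}{3573447}\right) = 2440537 - - \frac{266062}{1191149} = 2440537 + \frac{266062}{1191149} = \frac{2907043473075}{1191149}$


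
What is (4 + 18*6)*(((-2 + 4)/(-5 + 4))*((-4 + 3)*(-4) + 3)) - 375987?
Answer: -377555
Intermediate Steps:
(4 + 18*6)*(((-2 + 4)/(-5 + 4))*((-4 + 3)*(-4) + 3)) - 375987 = (4 + 108)*((2/(-1))*(-1*(-4) + 3)) - 375987 = 112*((2*(-1))*(4 + 3)) - 375987 = 112*(-2*7) - 375987 = 112*(-14) - 375987 = -1568 - 375987 = -377555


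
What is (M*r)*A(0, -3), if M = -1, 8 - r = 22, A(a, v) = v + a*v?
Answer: -42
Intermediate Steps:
r = -14 (r = 8 - 1*22 = 8 - 22 = -14)
(M*r)*A(0, -3) = (-1*(-14))*(-3*(1 + 0)) = 14*(-3*1) = 14*(-3) = -42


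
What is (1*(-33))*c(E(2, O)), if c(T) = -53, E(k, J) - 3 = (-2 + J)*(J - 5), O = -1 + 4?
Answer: 1749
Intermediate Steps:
O = 3
E(k, J) = 3 + (-5 + J)*(-2 + J) (E(k, J) = 3 + (-2 + J)*(J - 5) = 3 + (-2 + J)*(-5 + J) = 3 + (-5 + J)*(-2 + J))
(1*(-33))*c(E(2, O)) = (1*(-33))*(-53) = -33*(-53) = 1749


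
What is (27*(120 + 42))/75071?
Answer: 4374/75071 ≈ 0.058265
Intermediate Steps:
(27*(120 + 42))/75071 = (27*162)*(1/75071) = 4374*(1/75071) = 4374/75071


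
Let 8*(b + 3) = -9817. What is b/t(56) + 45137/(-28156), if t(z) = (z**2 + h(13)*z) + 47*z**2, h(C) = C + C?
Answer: -13789474415/8558523008 ≈ -1.6112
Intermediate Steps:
h(C) = 2*C
t(z) = 26*z + 48*z**2 (t(z) = (z**2 + (2*13)*z) + 47*z**2 = (z**2 + 26*z) + 47*z**2 = 26*z + 48*z**2)
b = -9841/8 (b = -3 + (1/8)*(-9817) = -3 - 9817/8 = -9841/8 ≈ -1230.1)
b/t(56) + 45137/(-28156) = -9841*1/(112*(13 + 24*56))/8 + 45137/(-28156) = -9841*1/(112*(13 + 1344))/8 + 45137*(-1/28156) = -9841/(8*(2*56*1357)) - 45137/28156 = -9841/8/151984 - 45137/28156 = -9841/8*1/151984 - 45137/28156 = -9841/1215872 - 45137/28156 = -13789474415/8558523008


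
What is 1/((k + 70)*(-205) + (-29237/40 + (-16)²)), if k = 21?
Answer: -40/765197 ≈ -5.2274e-5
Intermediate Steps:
1/((k + 70)*(-205) + (-29237/40 + (-16)²)) = 1/((21 + 70)*(-205) + (-29237/40 + (-16)²)) = 1/(91*(-205) + (-29237/40 + 256)) = 1/(-18655 + (-173*169/40 + 256)) = 1/(-18655 + (-29237/40 + 256)) = 1/(-18655 - 18997/40) = 1/(-765197/40) = -40/765197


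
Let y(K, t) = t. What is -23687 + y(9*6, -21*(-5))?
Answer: -23582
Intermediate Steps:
-23687 + y(9*6, -21*(-5)) = -23687 - 21*(-5) = -23687 + 105 = -23582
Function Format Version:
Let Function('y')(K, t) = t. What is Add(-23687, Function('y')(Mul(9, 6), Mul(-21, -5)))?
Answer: -23582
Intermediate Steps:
Add(-23687, Function('y')(Mul(9, 6), Mul(-21, -5))) = Add(-23687, Mul(-21, -5)) = Add(-23687, 105) = -23582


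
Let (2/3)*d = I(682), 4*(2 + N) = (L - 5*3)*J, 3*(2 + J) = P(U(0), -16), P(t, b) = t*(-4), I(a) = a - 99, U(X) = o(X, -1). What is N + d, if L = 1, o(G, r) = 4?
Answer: 5389/6 ≈ 898.17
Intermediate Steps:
U(X) = 4
I(a) = -99 + a
P(t, b) = -4*t
J = -22/3 (J = -2 + (-4*4)/3 = -2 + (⅓)*(-16) = -2 - 16/3 = -22/3 ≈ -7.3333)
N = 71/3 (N = -2 + ((1 - 5*3)*(-22/3))/4 = -2 + ((1 - 15)*(-22/3))/4 = -2 + (-14*(-22/3))/4 = -2 + (¼)*(308/3) = -2 + 77/3 = 71/3 ≈ 23.667)
d = 1749/2 (d = 3*(-99 + 682)/2 = (3/2)*583 = 1749/2 ≈ 874.50)
N + d = 71/3 + 1749/2 = 5389/6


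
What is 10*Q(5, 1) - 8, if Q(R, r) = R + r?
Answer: 52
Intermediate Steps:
10*Q(5, 1) - 8 = 10*(5 + 1) - 8 = 10*6 - 8 = 60 - 8 = 52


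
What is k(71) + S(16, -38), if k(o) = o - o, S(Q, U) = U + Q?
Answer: -22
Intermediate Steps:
S(Q, U) = Q + U
k(o) = 0
k(71) + S(16, -38) = 0 + (16 - 38) = 0 - 22 = -22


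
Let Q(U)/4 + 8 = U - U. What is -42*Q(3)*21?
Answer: 28224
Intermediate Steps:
Q(U) = -32 (Q(U) = -32 + 4*(U - U) = -32 + 4*0 = -32 + 0 = -32)
-42*Q(3)*21 = -42*(-32)*21 = 1344*21 = 28224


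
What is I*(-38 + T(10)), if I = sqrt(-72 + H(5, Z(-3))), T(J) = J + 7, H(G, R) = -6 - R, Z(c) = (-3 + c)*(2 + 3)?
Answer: -84*I*sqrt(3) ≈ -145.49*I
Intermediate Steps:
Z(c) = -15 + 5*c (Z(c) = (-3 + c)*5 = -15 + 5*c)
T(J) = 7 + J
I = 4*I*sqrt(3) (I = sqrt(-72 + (-6 - (-15 + 5*(-3)))) = sqrt(-72 + (-6 - (-15 - 15))) = sqrt(-72 + (-6 - 1*(-30))) = sqrt(-72 + (-6 + 30)) = sqrt(-72 + 24) = sqrt(-48) = 4*I*sqrt(3) ≈ 6.9282*I)
I*(-38 + T(10)) = (4*I*sqrt(3))*(-38 + (7 + 10)) = (4*I*sqrt(3))*(-38 + 17) = (4*I*sqrt(3))*(-21) = -84*I*sqrt(3)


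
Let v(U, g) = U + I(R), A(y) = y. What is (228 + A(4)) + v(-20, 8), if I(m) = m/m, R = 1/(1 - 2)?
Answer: 213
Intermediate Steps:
R = -1 (R = 1/(-1) = -1)
I(m) = 1
v(U, g) = 1 + U (v(U, g) = U + 1 = 1 + U)
(228 + A(4)) + v(-20, 8) = (228 + 4) + (1 - 20) = 232 - 19 = 213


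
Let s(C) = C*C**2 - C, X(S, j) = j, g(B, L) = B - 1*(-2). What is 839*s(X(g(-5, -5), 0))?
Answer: 0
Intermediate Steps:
g(B, L) = 2 + B (g(B, L) = B + 2 = 2 + B)
s(C) = C**3 - C
839*s(X(g(-5, -5), 0)) = 839*(0**3 - 1*0) = 839*(0 + 0) = 839*0 = 0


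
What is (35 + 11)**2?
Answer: 2116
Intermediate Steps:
(35 + 11)**2 = 46**2 = 2116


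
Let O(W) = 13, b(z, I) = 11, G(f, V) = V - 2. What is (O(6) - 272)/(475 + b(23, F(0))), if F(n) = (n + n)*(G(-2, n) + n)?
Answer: -259/486 ≈ -0.53292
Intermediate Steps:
G(f, V) = -2 + V
F(n) = 2*n*(-2 + 2*n) (F(n) = (n + n)*((-2 + n) + n) = (2*n)*(-2 + 2*n) = 2*n*(-2 + 2*n))
(O(6) - 272)/(475 + b(23, F(0))) = (13 - 272)/(475 + 11) = -259/486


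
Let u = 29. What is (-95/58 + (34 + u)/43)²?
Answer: 185761/6220036 ≈ 0.029865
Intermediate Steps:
(-95/58 + (34 + u)/43)² = (-95/58 + (34 + 29)/43)² = (-95*1/58 + 63*(1/43))² = (-95/58 + 63/43)² = (-431/2494)² = 185761/6220036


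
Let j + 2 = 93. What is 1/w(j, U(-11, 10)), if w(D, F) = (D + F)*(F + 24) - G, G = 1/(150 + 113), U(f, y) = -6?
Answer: 263/402389 ≈ 0.00065360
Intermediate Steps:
G = 1/263 ≈ 0.0038023
j = 91 (j = -2 + 93 = 91)
w(D, F) = -1/263 + (24 + F)*(D + F) (w(D, F) = (D + F)*(F + 24) - 1*1/263 = (D + F)*(24 + F) - 1/263 = (24 + F)*(D + F) - 1/263 = -1/263 + (24 + F)*(D + F))
1/w(j, U(-11, 10)) = 1/(-1/263 + (-6)² + 24*91 + 24*(-6) + 91*(-6)) = 1/(-1/263 + 36 + 2184 - 144 - 546) = 1/(402389/263) = 263/402389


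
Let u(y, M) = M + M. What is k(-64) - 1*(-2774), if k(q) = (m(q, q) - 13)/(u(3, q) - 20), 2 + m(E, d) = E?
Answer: 410631/148 ≈ 2774.5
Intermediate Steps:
m(E, d) = -2 + E
u(y, M) = 2*M
k(q) = (-15 + q)/(-20 + 2*q) (k(q) = ((-2 + q) - 13)/(2*q - 20) = (-15 + q)/(-20 + 2*q))
k(-64) - 1*(-2774) = (-15 - 64)/(2*(-10 - 64)) - 1*(-2774) = (½)*(-79)/(-74) + 2774 = (½)*(-1/74)*(-79) + 2774 = 79/148 + 2774 = 410631/148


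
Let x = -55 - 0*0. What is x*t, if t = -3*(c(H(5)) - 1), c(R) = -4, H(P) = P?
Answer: -825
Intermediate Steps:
x = -55 (x = -55 - 1*0 = -55 + 0 = -55)
t = 15 (t = -3*(-4 - 1) = -3*(-5) = 15)
x*t = -55*15 = -825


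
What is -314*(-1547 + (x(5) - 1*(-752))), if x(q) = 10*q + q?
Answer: 232360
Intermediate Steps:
x(q) = 11*q
-314*(-1547 + (x(5) - 1*(-752))) = -314*(-1547 + (11*5 - 1*(-752))) = -314*(-1547 + (55 + 752)) = -314*(-1547 + 807) = -314*(-740) = 232360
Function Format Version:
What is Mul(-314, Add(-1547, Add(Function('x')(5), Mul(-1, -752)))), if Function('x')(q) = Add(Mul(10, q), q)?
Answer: 232360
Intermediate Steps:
Function('x')(q) = Mul(11, q)
Mul(-314, Add(-1547, Add(Function('x')(5), Mul(-1, -752)))) = Mul(-314, Add(-1547, Add(Mul(11, 5), Mul(-1, -752)))) = Mul(-314, Add(-1547, Add(55, 752))) = Mul(-314, Add(-1547, 807)) = Mul(-314, -740) = 232360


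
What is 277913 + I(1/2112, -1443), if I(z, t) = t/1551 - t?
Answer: 144426571/517 ≈ 2.7936e+5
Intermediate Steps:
I(z, t) = -1550*t/1551 (I(z, t) = t*(1/1551) - t = t/1551 - t = -1550*t/1551)
277913 + I(1/2112, -1443) = 277913 - 1550/1551*(-1443) = 277913 + 745550/517 = 144426571/517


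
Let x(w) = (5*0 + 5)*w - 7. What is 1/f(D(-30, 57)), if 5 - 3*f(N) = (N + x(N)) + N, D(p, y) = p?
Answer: 1/74 ≈ 0.013514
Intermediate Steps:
x(w) = -7 + 5*w (x(w) = (0 + 5)*w - 7 = 5*w - 7 = -7 + 5*w)
f(N) = 4 - 7*N/3 (f(N) = 5/3 - ((N + (-7 + 5*N)) + N)/3 = 5/3 - ((-7 + 6*N) + N)/3 = 5/3 - (-7 + 7*N)/3 = 5/3 + (7/3 - 7*N/3) = 4 - 7*N/3)
1/f(D(-30, 57)) = 1/(4 - 7/3*(-30)) = 1/(4 + 70) = 1/74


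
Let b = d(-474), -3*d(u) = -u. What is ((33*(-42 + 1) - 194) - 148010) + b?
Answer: -149715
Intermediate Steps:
d(u) = u/3 (d(u) = -(-1)*u/3 = u/3)
b = -158 (b = (1/3)*(-474) = -158)
((33*(-42 + 1) - 194) - 148010) + b = ((33*(-42 + 1) - 194) - 148010) - 158 = ((33*(-41) - 194) - 148010) - 158 = ((-1353 - 194) - 148010) - 158 = (-1547 - 148010) - 158 = -149557 - 158 = -149715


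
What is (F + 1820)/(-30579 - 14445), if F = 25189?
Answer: -9003/15008 ≈ -0.59988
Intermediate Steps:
(F + 1820)/(-30579 - 14445) = (25189 + 1820)/(-30579 - 14445) = 27009/(-45024) = 27009*(-1/45024) = -9003/15008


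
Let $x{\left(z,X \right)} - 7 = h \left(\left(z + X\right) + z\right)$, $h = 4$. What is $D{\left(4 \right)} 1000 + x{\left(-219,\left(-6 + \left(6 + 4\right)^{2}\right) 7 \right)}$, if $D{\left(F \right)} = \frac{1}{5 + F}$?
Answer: $\frac{8983}{9} \approx 998.11$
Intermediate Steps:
$x{\left(z,X \right)} = 7 + 4 X + 8 z$ ($x{\left(z,X \right)} = 7 + 4 \left(\left(z + X\right) + z\right) = 7 + 4 \left(\left(X + z\right) + z\right) = 7 + 4 \left(X + 2 z\right) = 7 + \left(4 X + 8 z\right) = 7 + 4 X + 8 z$)
$D{\left(4 \right)} 1000 + x{\left(-219,\left(-6 + \left(6 + 4\right)^{2}\right) 7 \right)} = \frac{1}{5 + 4} \cdot 1000 + \left(7 + 4 \left(-6 + \left(6 + 4\right)^{2}\right) 7 + 8 \left(-219\right)\right) = \frac{1}{9} \cdot 1000 + \left(7 + 4 \left(-6 + 10^{2}\right) 7 - 1752\right) = \frac{1}{9} \cdot 1000 + \left(7 + 4 \left(-6 + 100\right) 7 - 1752\right) = \frac{1000}{9} + \left(7 + 4 \cdot 94 \cdot 7 - 1752\right) = \frac{1000}{9} + \left(7 + 4 \cdot 658 - 1752\right) = \frac{1000}{9} + \left(7 + 2632 - 1752\right) = \frac{1000}{9} + 887 = \frac{8983}{9}$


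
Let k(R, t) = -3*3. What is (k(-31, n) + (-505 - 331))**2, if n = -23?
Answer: 714025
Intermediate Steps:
k(R, t) = -9
(k(-31, n) + (-505 - 331))**2 = (-9 + (-505 - 331))**2 = (-9 - 836)**2 = (-845)**2 = 714025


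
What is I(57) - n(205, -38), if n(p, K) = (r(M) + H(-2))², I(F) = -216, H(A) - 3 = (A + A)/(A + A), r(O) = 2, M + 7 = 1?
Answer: -252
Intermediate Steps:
M = -6 (M = -7 + 1 = -6)
H(A) = 4 (H(A) = 3 + (A + A)/(A + A) = 3 + (2*A)/((2*A)) = 3 + (2*A)*(1/(2*A)) = 3 + 1 = 4)
n(p, K) = 36 (n(p, K) = (2 + 4)² = 6² = 36)
I(57) - n(205, -38) = -216 - 1*36 = -216 - 36 = -252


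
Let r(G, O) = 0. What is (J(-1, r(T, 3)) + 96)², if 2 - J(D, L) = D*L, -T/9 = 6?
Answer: 9604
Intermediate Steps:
T = -54 (T = -9*6 = -54)
J(D, L) = 2 - D*L
(J(-1, r(T, 3)) + 96)² = ((2 - 1*(-1)*0) + 96)² = ((2 + 0) + 96)² = (2 + 96)² = 98² = 9604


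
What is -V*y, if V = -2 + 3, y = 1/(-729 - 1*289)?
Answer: 1/1018 ≈ 0.00098232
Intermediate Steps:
y = -1/1018 (y = 1/(-729 - 289) = 1/(-1018) = -1/1018 ≈ -0.00098232)
V = 1
-V*y = -(-1)/1018 = -1*(-1/1018) = 1/1018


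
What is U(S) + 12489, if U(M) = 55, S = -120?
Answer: 12544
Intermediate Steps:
U(S) + 12489 = 55 + 12489 = 12544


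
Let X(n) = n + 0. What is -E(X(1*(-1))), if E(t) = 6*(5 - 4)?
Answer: -6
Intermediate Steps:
X(n) = n
E(t) = 6 (E(t) = 6*1 = 6)
-E(X(1*(-1))) = -1*6 = -6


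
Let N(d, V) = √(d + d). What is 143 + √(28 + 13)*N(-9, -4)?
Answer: 143 + 3*I*√82 ≈ 143.0 + 27.166*I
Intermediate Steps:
N(d, V) = √2*√d (N(d, V) = √(2*d) = √2*√d)
143 + √(28 + 13)*N(-9, -4) = 143 + √(28 + 13)*(√2*√(-9)) = 143 + √41*(√2*(3*I)) = 143 + √41*(3*I*√2) = 143 + 3*I*√82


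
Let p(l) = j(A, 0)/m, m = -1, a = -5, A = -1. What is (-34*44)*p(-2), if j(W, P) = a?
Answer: -7480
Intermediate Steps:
j(W, P) = -5
p(l) = 5 (p(l) = -5/(-1) = -5*(-1) = 5)
(-34*44)*p(-2) = -34*44*5 = -1496*5 = -7480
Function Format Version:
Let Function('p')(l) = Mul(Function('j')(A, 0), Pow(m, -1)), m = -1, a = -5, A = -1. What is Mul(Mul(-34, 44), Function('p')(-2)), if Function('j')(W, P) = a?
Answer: -7480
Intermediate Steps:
Function('j')(W, P) = -5
Function('p')(l) = 5 (Function('p')(l) = Mul(-5, Pow(-1, -1)) = Mul(-5, -1) = 5)
Mul(Mul(-34, 44), Function('p')(-2)) = Mul(Mul(-34, 44), 5) = Mul(-1496, 5) = -7480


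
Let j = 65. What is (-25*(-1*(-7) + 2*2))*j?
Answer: -17875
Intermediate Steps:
(-25*(-1*(-7) + 2*2))*j = -25*(-1*(-7) + 2*2)*65 = -25*(7 + 4)*65 = -25*11*65 = -275*65 = -17875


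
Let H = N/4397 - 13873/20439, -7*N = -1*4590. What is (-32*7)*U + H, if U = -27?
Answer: 3804415119031/629091981 ≈ 6047.5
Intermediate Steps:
N = 4590/7 (N = -(-1)*4590/7 = -⅐*(-4590) = 4590/7 ≈ 655.71)
H = -333182057/629091981 (H = (4590/7)/4397 - 13873/20439 = (4590/7)*(1/4397) - 13873*1/20439 = 4590/30779 - 13873/20439 = -333182057/629091981 ≈ -0.52962)
(-32*7)*U + H = -32*7*(-27) - 333182057/629091981 = -224*(-27) - 333182057/629091981 = 6048 - 333182057/629091981 = 3804415119031/629091981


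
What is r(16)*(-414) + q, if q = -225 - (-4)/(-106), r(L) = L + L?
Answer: -714071/53 ≈ -13473.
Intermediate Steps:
r(L) = 2*L
q = -11927/53 (q = -225 - (-4)*(-1)/106 = -225 - 1*2/53 = -225 - 2/53 = -11927/53 ≈ -225.04)
r(16)*(-414) + q = (2*16)*(-414) - 11927/53 = 32*(-414) - 11927/53 = -13248 - 11927/53 = -714071/53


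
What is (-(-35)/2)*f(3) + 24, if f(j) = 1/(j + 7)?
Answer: 103/4 ≈ 25.750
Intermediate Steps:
f(j) = 1/(7 + j)
(-(-35)/2)*f(3) + 24 = (-(-35)/2)/(7 + 3) + 24 = -(-35)/2/10 + 24 = -5*(-7/2)*(1/10) + 24 = (35/2)*(1/10) + 24 = 7/4 + 24 = 103/4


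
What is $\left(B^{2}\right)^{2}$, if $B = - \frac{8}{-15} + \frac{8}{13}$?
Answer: $\frac{2517630976}{1445900625} \approx 1.7412$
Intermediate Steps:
$B = \frac{224}{195}$ ($B = \left(-8\right) \left(- \frac{1}{15}\right) + 8 \cdot \frac{1}{13} = \frac{8}{15} + \frac{8}{13} = \frac{224}{195} \approx 1.1487$)
$\left(B^{2}\right)^{2} = \left(\left(\frac{224}{195}\right)^{2}\right)^{2} = \left(\frac{50176}{38025}\right)^{2} = \frac{2517630976}{1445900625}$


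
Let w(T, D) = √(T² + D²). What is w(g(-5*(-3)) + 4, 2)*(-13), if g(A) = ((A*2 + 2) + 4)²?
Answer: -26*√422501 ≈ -16900.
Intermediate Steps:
g(A) = (6 + 2*A)² (g(A) = ((2*A + 2) + 4)² = ((2 + 2*A) + 4)² = (6 + 2*A)²)
w(T, D) = √(D² + T²)
w(g(-5*(-3)) + 4, 2)*(-13) = √(2² + (4*(3 - 5*(-3))² + 4)²)*(-13) = √(4 + (4*(3 + 15)² + 4)²)*(-13) = √(4 + (4*18² + 4)²)*(-13) = √(4 + (4*324 + 4)²)*(-13) = √(4 + (1296 + 4)²)*(-13) = √(4 + 1300²)*(-13) = √(4 + 1690000)*(-13) = √1690004*(-13) = (2*√422501)*(-13) = -26*√422501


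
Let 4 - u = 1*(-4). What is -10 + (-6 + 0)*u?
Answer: -58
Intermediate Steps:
u = 8 (u = 4 - (-4) = 4 - 1*(-4) = 4 + 4 = 8)
-10 + (-6 + 0)*u = -10 + (-6 + 0)*8 = -10 - 6*8 = -10 - 48 = -58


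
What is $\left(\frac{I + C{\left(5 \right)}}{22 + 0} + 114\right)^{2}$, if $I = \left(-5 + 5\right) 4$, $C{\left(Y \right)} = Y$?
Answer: $\frac{6315169}{484} \approx 13048.0$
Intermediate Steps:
$I = 0$ ($I = 0 \cdot 4 = 0$)
$\left(\frac{I + C{\left(5 \right)}}{22 + 0} + 114\right)^{2} = \left(\frac{0 + 5}{22 + 0} + 114\right)^{2} = \left(\frac{5}{22} + 114\right)^{2} = \left(\frac{2513}{22}\right)^{2} = \frac{6315169}{484}$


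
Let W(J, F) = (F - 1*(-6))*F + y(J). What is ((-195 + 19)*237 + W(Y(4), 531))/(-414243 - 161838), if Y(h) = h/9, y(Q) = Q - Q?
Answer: -81145/192027 ≈ -0.42257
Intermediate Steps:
y(Q) = 0
Y(h) = h/9 (Y(h) = h*(1/9) = h/9)
W(J, F) = F*(6 + F) (W(J, F) = (F - 1*(-6))*F + 0 = (F + 6)*F + 0 = (6 + F)*F + 0 = F*(6 + F) + 0 = F*(6 + F))
((-195 + 19)*237 + W(Y(4), 531))/(-414243 - 161838) = ((-195 + 19)*237 + 531*(6 + 531))/(-414243 - 161838) = (-176*237 + 531*537)/(-576081) = (-41712 + 285147)*(-1/576081) = 243435*(-1/576081) = -81145/192027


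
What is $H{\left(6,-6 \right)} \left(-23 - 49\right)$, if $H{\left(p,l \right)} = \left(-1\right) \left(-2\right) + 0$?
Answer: $-144$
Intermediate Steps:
$H{\left(p,l \right)} = 2$ ($H{\left(p,l \right)} = 2 + 0 = 2$)
$H{\left(6,-6 \right)} \left(-23 - 49\right) = 2 \left(-23 - 49\right) = 2 \left(-72\right) = -144$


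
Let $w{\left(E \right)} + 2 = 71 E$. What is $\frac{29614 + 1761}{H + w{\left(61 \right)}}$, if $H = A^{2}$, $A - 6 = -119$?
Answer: $\frac{31375}{17098} \approx 1.835$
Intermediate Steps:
$A = -113$ ($A = 6 - 119 = -113$)
$w{\left(E \right)} = -2 + 71 E$
$H = 12769$ ($H = \left(-113\right)^{2} = 12769$)
$\frac{29614 + 1761}{H + w{\left(61 \right)}} = \frac{29614 + 1761}{12769 + \left(-2 + 71 \cdot 61\right)} = \frac{31375}{12769 + \left(-2 + 4331\right)} = \frac{31375}{12769 + 4329} = \frac{31375}{17098}$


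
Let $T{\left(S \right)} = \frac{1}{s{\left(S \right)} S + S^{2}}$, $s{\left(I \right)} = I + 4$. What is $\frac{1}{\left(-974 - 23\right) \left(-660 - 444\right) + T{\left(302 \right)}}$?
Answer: $\frac{183616}{202103927809} \approx 9.0852 \cdot 10^{-7}$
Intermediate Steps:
$s{\left(I \right)} = 4 + I$
$T{\left(S \right)} = \frac{1}{S^{2} + S \left(4 + S\right)}$ ($T{\left(S \right)} = \frac{1}{\left(4 + S\right) S + S^{2}} = \frac{1}{S \left(4 + S\right) + S^{2}} = \frac{1}{S^{2} + S \left(4 + S\right)}$)
$\frac{1}{\left(-974 - 23\right) \left(-660 - 444\right) + T{\left(302 \right)}} = \frac{1}{\left(-974 - 23\right) \left(-660 - 444\right) + \frac{1}{2 \cdot 302 \left(2 + 302\right)}} = \frac{1}{\left(-997\right) \left(-1104\right) + \frac{1}{2} \cdot \frac{1}{302} \cdot \frac{1}{304}} = \frac{1}{1100688 + \frac{1}{2} \cdot \frac{1}{302} \cdot \frac{1}{304}} = \frac{1}{1100688 + \frac{1}{183616}} = \frac{1}{\frac{202103927809}{183616}} = \frac{183616}{202103927809}$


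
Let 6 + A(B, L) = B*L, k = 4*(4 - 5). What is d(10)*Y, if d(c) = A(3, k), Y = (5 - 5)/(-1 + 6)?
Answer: 0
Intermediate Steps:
k = -4 (k = 4*(-1) = -4)
A(B, L) = -6 + B*L
Y = 0 (Y = 0/5 = 0*(⅕) = 0)
d(c) = -18 (d(c) = -6 + 3*(-4) = -6 - 12 = -18)
d(10)*Y = -18*0 = 0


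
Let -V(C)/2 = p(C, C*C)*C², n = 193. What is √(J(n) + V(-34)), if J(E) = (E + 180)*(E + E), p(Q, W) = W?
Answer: 21*I*√5734 ≈ 1590.2*I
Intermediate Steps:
V(C) = -2*C⁴ (V(C) = -2*C*C*C² = -2*C²*C² = -2*C⁴)
J(E) = 2*E*(180 + E) (J(E) = (180 + E)*(2*E) = 2*E*(180 + E))
√(J(n) + V(-34)) = √(2*193*(180 + 193) - 2*(-34)⁴) = √(2*193*373 - 2*1336336) = √(143978 - 2672672) = √(-2528694) = 21*I*√5734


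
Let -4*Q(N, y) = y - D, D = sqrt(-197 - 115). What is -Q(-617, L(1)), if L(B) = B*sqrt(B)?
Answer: 1/4 - I*sqrt(78)/2 ≈ 0.25 - 4.4159*I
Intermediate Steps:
D = 2*I*sqrt(78) (D = sqrt(-312) = 2*I*sqrt(78) ≈ 17.664*I)
L(B) = B**(3/2)
Q(N, y) = -y/4 + I*sqrt(78)/2 (Q(N, y) = -(y - 2*I*sqrt(78))/4 = -y/4 + I*sqrt(78)/2)
-Q(-617, L(1)) = -(-1**(3/2)/4 + I*sqrt(78)/2) = -(-1/4*1 + I*sqrt(78)/2) = -(-1/4 + I*sqrt(78)/2) = 1/4 - I*sqrt(78)/2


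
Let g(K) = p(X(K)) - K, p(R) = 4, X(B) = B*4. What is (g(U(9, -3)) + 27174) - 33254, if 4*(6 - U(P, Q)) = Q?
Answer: -24331/4 ≈ -6082.8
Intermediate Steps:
U(P, Q) = 6 - Q/4
X(B) = 4*B
g(K) = 4 - K
(g(U(9, -3)) + 27174) - 33254 = ((4 - (6 - 1/4*(-3))) + 27174) - 33254 = ((4 - (6 + 3/4)) + 27174) - 33254 = ((4 - 1*27/4) + 27174) - 33254 = ((4 - 27/4) + 27174) - 33254 = (-11/4 + 27174) - 33254 = 108685/4 - 33254 = -24331/4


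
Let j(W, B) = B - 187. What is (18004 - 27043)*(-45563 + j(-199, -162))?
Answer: 414998568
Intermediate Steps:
j(W, B) = -187 + B
(18004 - 27043)*(-45563 + j(-199, -162)) = (18004 - 27043)*(-45563 + (-187 - 162)) = -9039*(-45563 - 349) = -9039*(-45912) = 414998568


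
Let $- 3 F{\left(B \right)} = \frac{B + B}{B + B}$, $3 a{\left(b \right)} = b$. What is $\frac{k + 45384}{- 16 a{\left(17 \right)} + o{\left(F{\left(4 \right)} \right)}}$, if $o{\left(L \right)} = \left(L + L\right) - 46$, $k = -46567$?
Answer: $\frac{3549}{412} \approx 8.6141$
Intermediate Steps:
$a{\left(b \right)} = \frac{b}{3}$
$F{\left(B \right)} = - \frac{1}{3}$ ($F{\left(B \right)} = - \frac{\left(B + B\right) \frac{1}{B + B}}{3} = - \frac{2 B \frac{1}{2 B}}{3} = \left(- \frac{1}{3}\right) 1 = - \frac{1}{3}$)
$o{\left(L \right)} = -46 + 2 L$ ($o{\left(L \right)} = 2 L - 46 = -46 + 2 L$)
$\frac{k + 45384}{- 16 a{\left(17 \right)} + o{\left(F{\left(4 \right)} \right)}} = \frac{-46567 + 45384}{- 16 \cdot \frac{1}{3} \cdot 17 + \left(-46 + 2 \left(- \frac{1}{3}\right)\right)} = - \frac{1183}{\left(-16\right) \frac{17}{3} - \frac{140}{3}} = - \frac{1183}{- \frac{272}{3} - \frac{140}{3}} = - \frac{1183}{- \frac{412}{3}} = \left(-1183\right) \left(- \frac{3}{412}\right) = \frac{3549}{412}$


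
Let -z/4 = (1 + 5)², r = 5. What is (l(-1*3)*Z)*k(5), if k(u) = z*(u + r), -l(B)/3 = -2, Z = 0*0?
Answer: 0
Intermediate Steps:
z = -144 (z = -4*(1 + 5)² = -4*6² = -4*36 = -144)
Z = 0
l(B) = 6 (l(B) = -3*(-2) = 6)
k(u) = -720 - 144*u (k(u) = -144*(u + 5) = -144*(5 + u) = -720 - 144*u)
(l(-1*3)*Z)*k(5) = (6*0)*(-720 - 144*5) = 0*(-720 - 720) = 0*(-1440) = 0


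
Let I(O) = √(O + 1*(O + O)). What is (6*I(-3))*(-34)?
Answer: -612*I ≈ -612.0*I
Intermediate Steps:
I(O) = √3*√O (I(O) = √(O + 1*(2*O)) = √(O + 2*O) = √(3*O) = √3*√O)
(6*I(-3))*(-34) = (6*(√3*√(-3)))*(-34) = (6*(√3*(I*√3)))*(-34) = (6*(3*I))*(-34) = (18*I)*(-34) = -612*I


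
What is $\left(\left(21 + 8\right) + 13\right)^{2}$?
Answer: $1764$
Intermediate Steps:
$\left(\left(21 + 8\right) + 13\right)^{2} = \left(29 + 13\right)^{2} = 42^{2} = 1764$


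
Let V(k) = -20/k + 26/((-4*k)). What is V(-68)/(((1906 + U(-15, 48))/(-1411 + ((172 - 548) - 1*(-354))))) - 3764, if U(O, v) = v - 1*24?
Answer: -988050669/262480 ≈ -3764.3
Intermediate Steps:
V(k) = -53/(2*k) (V(k) = -20/k + 26*(-1/(4*k)) = -20/k - 13/(2*k) = -53/(2*k))
U(O, v) = -24 + v (U(O, v) = v - 24 = -24 + v)
V(-68)/(((1906 + U(-15, 48))/(-1411 + ((172 - 548) - 1*(-354))))) - 3764 = (-53/2/(-68))/(((1906 + (-24 + 48))/(-1411 + ((172 - 548) - 1*(-354))))) - 3764 = (-53/2*(-1/68))/(((1906 + 24)/(-1411 + (-376 + 354)))) - 3764 = 53/(136*((1930/(-1411 - 22)))) - 3764 = 53/(136*((1930/(-1433)))) - 3764 = 53/(136*((1930*(-1/1433)))) - 3764 = 53/(136*(-1930/1433)) - 3764 = (53/136)*(-1433/1930) - 3764 = -75949/262480 - 3764 = -988050669/262480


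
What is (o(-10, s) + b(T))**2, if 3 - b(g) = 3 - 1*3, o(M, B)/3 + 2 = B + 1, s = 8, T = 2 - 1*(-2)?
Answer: 576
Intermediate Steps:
T = 4 (T = 2 + 2 = 4)
o(M, B) = -3 + 3*B (o(M, B) = -6 + 3*(B + 1) = -6 + 3*(1 + B) = -6 + (3 + 3*B) = -3 + 3*B)
b(g) = 3 (b(g) = 3 - (3 - 1*3) = 3 - (3 - 3) = 3 - 1*0 = 3 + 0 = 3)
(o(-10, s) + b(T))**2 = ((-3 + 3*8) + 3)**2 = ((-3 + 24) + 3)**2 = (21 + 3)**2 = 24**2 = 576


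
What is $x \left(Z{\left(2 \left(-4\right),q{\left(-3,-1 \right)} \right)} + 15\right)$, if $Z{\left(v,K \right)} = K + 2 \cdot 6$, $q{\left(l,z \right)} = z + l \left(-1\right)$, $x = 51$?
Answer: $1479$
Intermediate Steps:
$q{\left(l,z \right)} = z - l$
$Z{\left(v,K \right)} = 12 + K$ ($Z{\left(v,K \right)} = K + 12 = 12 + K$)
$x \left(Z{\left(2 \left(-4\right),q{\left(-3,-1 \right)} \right)} + 15\right) = 51 \left(\left(12 - -2\right) + 15\right) = 51 \left(\left(12 + \left(-1 + 3\right)\right) + 15\right) = 51 \left(\left(12 + 2\right) + 15\right) = 51 \left(14 + 15\right) = 51 \cdot 29 = 1479$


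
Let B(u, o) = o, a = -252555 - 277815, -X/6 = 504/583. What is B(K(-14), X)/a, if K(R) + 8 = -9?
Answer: 168/17178095 ≈ 9.7799e-6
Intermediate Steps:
X = -3024/583 ≈ -5.1870
K(R) = -17 (K(R) = -8 - 9 = -17)
a = -530370
B(K(-14), X)/a = -3024/583/(-530370) = -3024/583*(-1/530370) = 168/17178095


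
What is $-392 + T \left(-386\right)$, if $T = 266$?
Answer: $-103068$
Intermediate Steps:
$-392 + T \left(-386\right) = -392 + 266 \left(-386\right) = -392 - 102676 = -103068$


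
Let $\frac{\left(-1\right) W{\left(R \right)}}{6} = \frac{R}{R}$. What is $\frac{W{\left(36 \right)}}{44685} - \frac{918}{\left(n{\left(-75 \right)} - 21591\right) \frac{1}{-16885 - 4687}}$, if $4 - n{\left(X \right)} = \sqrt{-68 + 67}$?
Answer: $- \frac{636745604177518}{694104870015} + \frac{9901548 i}{232999285} \approx -917.36 + 0.042496 i$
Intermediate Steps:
$W{\left(R \right)} = -6$ ($W{\left(R \right)} = - 6 \frac{R}{R} = \left(-6\right) 1 = -6$)
$n{\left(X \right)} = 4 - i$ ($n{\left(X \right)} = 4 - \sqrt{-68 + 67} = 4 - \sqrt{-1} = 4 - i$)
$\frac{W{\left(36 \right)}}{44685} - \frac{918}{\left(n{\left(-75 \right)} - 21591\right) \frac{1}{-16885 - 4687}} = - \frac{6}{44685} - \frac{918}{\left(\left(4 - i\right) - 21591\right) \frac{1}{-16885 - 4687}} = \left(-6\right) \frac{1}{44685} - \frac{918}{\left(-21587 - i\right) \frac{1}{-21572}} = - \frac{2}{14895} - \frac{918}{\left(-21587 - i\right) \left(- \frac{1}{21572}\right)} = - \frac{2}{14895} - \frac{918}{\frac{21587}{21572} + \frac{i}{21572}} = - \frac{2}{14895} - 918 \frac{232675592 \left(\frac{21587}{21572} - \frac{i}{21572}\right)}{232999285} = - \frac{2}{14895} - \frac{213596193456 \left(\frac{21587}{21572} - \frac{i}{21572}\right)}{232999285}$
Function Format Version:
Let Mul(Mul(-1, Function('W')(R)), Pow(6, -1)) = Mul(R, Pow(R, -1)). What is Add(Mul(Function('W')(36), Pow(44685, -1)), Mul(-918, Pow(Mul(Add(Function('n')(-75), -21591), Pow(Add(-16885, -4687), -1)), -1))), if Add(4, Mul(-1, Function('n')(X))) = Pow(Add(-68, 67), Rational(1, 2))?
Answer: Add(Rational(-636745604177518, 694104870015), Mul(Rational(9901548, 232999285), I)) ≈ Add(-917.36, Mul(0.042496, I))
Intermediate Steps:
Function('W')(R) = -6 (Function('W')(R) = Mul(-6, Mul(R, Pow(R, -1))) = Mul(-6, 1) = -6)
Function('n')(X) = Add(4, Mul(-1, I)) (Function('n')(X) = Add(4, Mul(-1, Pow(Add(-68, 67), Rational(1, 2)))) = Add(4, Mul(-1, Pow(-1, Rational(1, 2)))) = Add(4, Mul(-1, I)))
Add(Mul(Function('W')(36), Pow(44685, -1)), Mul(-918, Pow(Mul(Add(Function('n')(-75), -21591), Pow(Add(-16885, -4687), -1)), -1))) = Add(Mul(-6, Pow(44685, -1)), Mul(-918, Pow(Mul(Add(Add(4, Mul(-1, I)), -21591), Pow(Add(-16885, -4687), -1)), -1))) = Add(Mul(-6, Rational(1, 44685)), Mul(-918, Pow(Mul(Add(-21587, Mul(-1, I)), Pow(-21572, -1)), -1))) = Add(Rational(-2, 14895), Mul(-918, Pow(Mul(Add(-21587, Mul(-1, I)), Rational(-1, 21572)), -1))) = Add(Rational(-2, 14895), Mul(-918, Pow(Add(Rational(21587, 21572), Mul(Rational(1, 21572), I)), -1))) = Add(Rational(-2, 14895), Mul(-918, Mul(Rational(232675592, 232999285), Add(Rational(21587, 21572), Mul(Rational(-1, 21572), I))))) = Add(Rational(-2, 14895), Mul(Rational(-213596193456, 232999285), Add(Rational(21587, 21572), Mul(Rational(-1, 21572), I))))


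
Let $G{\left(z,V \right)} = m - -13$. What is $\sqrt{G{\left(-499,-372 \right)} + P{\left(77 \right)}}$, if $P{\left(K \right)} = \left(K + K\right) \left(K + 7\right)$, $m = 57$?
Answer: $\sqrt{13006} \approx 114.04$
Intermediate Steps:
$P{\left(K \right)} = 2 K \left(7 + K\right)$
$G{\left(z,V \right)} = 70$ ($G{\left(z,V \right)} = 57 - -13 = 57 + 13 = 70$)
$\sqrt{G{\left(-499,-372 \right)} + P{\left(77 \right)}} = \sqrt{70 + 2 \cdot 77 \left(7 + 77\right)} = \sqrt{70 + 2 \cdot 77 \cdot 84} = \sqrt{70 + 12936} = \sqrt{13006}$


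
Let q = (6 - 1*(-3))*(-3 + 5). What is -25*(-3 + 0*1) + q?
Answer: 93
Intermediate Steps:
q = 18 (q = (6 + 3)*2 = 9*2 = 18)
-25*(-3 + 0*1) + q = -25*(-3 + 0*1) + 18 = -25*(-3 + 0) + 18 = -25*(-3) + 18 = 75 + 18 = 93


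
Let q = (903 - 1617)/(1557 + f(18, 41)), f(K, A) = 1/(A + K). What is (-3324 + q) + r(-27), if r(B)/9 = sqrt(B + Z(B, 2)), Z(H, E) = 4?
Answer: -152699031/45932 + 9*I*sqrt(23) ≈ -3324.5 + 43.162*I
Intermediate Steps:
r(B) = 9*sqrt(4 + B) (r(B) = 9*sqrt(B + 4) = 9*sqrt(4 + B))
q = -21063/45932 (q = (903 - 1617)/(1557 + 1/(41 + 18)) = -714/(1557 + 1/59) = -714/91864/59 = -714*59/91864 = -21063/45932 ≈ -0.45857)
(-3324 + q) + r(-27) = (-3324 - 21063/45932) + 9*sqrt(4 - 27) = -152699031/45932 + 9*sqrt(-23) = -152699031/45932 + 9*(I*sqrt(23)) = -152699031/45932 + 9*I*sqrt(23)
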